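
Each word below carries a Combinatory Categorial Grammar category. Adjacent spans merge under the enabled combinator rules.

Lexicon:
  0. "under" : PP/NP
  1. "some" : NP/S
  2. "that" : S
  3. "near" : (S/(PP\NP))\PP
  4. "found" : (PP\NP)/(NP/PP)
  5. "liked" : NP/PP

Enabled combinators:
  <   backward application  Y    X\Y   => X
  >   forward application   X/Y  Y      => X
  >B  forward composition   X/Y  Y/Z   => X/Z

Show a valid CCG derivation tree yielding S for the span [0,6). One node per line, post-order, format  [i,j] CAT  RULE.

[0,1] PP/NP  lex  "under"
[1,2] NP/S  lex  "some"
[2,3] S  lex  "that"
[1,3] NP  >  k=2
[0,3] PP  >  k=1
[3,4] (S/(PP\NP))\PP  lex  "near"
[0,4] S/(PP\NP)  <  k=3
[4,5] (PP\NP)/(NP/PP)  lex  "found"
[5,6] NP/PP  lex  "liked"
[4,6] PP\NP  >  k=5
[0,6] S  >  k=4

[0,6] S   >
  [0,4] S/(PP\NP)   <
    [0,3] PP   >
      [0,1] "under" : PP/NP
      [1,3] NP   >
        [1,2] "some" : NP/S
        [2,3] "that" : S
    [3,4] "near" : (S/(PP\NP))\PP
  [4,6] PP\NP   >
    [4,5] "found" : (PP\NP)/(NP/PP)
    [5,6] "liked" : NP/PP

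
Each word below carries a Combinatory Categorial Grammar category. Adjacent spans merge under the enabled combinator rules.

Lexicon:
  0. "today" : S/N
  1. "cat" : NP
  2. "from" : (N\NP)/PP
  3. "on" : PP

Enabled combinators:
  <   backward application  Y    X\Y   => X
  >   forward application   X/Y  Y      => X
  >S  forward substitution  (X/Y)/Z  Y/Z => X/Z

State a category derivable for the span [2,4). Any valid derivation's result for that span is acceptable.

N\NP

[0,4] S   >
  [0,1] "today" : S/N
  [1,4] N   <
    [1,2] "cat" : NP
    [2,4] N\NP   >
      [2,3] "from" : (N\NP)/PP
      [3,4] "on" : PP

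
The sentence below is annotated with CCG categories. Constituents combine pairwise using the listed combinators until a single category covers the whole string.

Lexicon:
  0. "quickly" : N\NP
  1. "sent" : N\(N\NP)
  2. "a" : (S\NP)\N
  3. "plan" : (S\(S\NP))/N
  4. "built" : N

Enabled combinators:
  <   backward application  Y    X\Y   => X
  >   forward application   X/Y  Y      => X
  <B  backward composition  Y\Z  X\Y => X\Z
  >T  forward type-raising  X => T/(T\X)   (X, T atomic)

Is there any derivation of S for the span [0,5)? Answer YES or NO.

[0,5] S   <
  [0,3] S\NP   <
    [0,2] N   <
      [0,1] "quickly" : N\NP
      [1,2] "sent" : N\(N\NP)
    [2,3] "a" : (S\NP)\N
  [3,5] S\(S\NP)   >
    [3,4] "plan" : (S\(S\NP))/N
    [4,5] "built" : N

YES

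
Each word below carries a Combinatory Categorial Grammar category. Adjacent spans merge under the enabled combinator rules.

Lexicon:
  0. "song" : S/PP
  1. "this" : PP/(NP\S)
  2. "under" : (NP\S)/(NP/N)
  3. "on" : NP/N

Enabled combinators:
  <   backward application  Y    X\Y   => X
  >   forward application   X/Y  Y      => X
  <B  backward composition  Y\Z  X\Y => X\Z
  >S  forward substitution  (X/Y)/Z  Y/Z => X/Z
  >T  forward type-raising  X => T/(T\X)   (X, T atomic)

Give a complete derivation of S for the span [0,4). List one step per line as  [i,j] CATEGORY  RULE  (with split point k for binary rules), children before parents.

[0,4] S   >
  [0,1] "song" : S/PP
  [1,4] PP   >
    [1,2] "this" : PP/(NP\S)
    [2,4] NP\S   >
      [2,3] "under" : (NP\S)/(NP/N)
      [3,4] "on" : NP/N

[0,1] S/PP  lex  "song"
[1,2] PP/(NP\S)  lex  "this"
[2,3] (NP\S)/(NP/N)  lex  "under"
[3,4] NP/N  lex  "on"
[2,4] NP\S  >  k=3
[1,4] PP  >  k=2
[0,4] S  >  k=1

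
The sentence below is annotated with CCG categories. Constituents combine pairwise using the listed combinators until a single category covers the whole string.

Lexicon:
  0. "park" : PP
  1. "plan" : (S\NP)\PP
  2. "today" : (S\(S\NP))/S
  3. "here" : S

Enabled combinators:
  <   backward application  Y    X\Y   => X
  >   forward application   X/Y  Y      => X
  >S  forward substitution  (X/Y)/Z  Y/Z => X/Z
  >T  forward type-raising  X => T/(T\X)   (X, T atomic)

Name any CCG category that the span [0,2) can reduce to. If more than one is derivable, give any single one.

[0,4] S   <
  [0,2] S\NP   <
    [0,1] "park" : PP
    [1,2] "plan" : (S\NP)\PP
  [2,4] S\(S\NP)   >
    [2,3] "today" : (S\(S\NP))/S
    [3,4] "here" : S

S\NP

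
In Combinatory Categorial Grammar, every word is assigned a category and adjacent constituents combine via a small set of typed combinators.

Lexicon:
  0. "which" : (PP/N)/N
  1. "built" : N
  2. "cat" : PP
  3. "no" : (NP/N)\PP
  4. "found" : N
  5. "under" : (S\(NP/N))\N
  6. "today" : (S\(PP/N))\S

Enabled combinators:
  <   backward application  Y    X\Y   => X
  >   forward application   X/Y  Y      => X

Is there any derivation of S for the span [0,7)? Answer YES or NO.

YES

[0,7] S   <
  [0,2] PP/N   >
    [0,1] "which" : (PP/N)/N
    [1,2] "built" : N
  [2,7] S\(PP/N)   <
    [2,6] S   <
      [2,4] NP/N   <
        [2,3] "cat" : PP
        [3,4] "no" : (NP/N)\PP
      [4,6] S\(NP/N)   <
        [4,5] "found" : N
        [5,6] "under" : (S\(NP/N))\N
    [6,7] "today" : (S\(PP/N))\S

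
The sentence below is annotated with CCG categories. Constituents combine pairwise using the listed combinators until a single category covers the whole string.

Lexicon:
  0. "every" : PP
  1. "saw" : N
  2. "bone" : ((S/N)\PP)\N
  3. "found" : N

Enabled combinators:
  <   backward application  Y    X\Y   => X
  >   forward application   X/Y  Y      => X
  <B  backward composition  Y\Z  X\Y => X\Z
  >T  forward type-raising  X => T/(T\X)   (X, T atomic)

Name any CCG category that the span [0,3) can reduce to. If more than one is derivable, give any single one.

S/N

[0,4] S   >
  [0,3] S/N   <
    [0,1] "every" : PP
    [1,3] (S/N)\PP   <
      [1,2] "saw" : N
      [2,3] "bone" : ((S/N)\PP)\N
  [3,4] "found" : N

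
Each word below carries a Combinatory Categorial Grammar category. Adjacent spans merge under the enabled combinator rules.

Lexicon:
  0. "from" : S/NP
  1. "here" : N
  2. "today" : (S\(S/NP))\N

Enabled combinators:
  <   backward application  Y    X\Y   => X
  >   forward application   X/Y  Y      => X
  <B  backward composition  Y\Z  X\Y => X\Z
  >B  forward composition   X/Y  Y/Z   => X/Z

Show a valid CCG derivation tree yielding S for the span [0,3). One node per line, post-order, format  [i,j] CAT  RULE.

[0,3] S   <
  [0,1] "from" : S/NP
  [1,3] S\(S/NP)   <
    [1,2] "here" : N
    [2,3] "today" : (S\(S/NP))\N

[0,1] S/NP  lex  "from"
[1,2] N  lex  "here"
[2,3] (S\(S/NP))\N  lex  "today"
[1,3] S\(S/NP)  <  k=2
[0,3] S  <  k=1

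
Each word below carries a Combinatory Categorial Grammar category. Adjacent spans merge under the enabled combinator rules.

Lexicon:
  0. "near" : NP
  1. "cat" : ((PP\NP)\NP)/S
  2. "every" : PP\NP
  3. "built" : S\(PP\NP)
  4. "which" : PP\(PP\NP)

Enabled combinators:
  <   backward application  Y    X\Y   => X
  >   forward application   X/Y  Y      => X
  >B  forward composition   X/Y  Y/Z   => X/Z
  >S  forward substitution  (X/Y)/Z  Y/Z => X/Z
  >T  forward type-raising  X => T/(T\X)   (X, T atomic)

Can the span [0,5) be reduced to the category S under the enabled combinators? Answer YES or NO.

NP ((PP\NP)\NP)/S PP\NP S\(PP\NP) PP\(PP\NP)
CKY chart[0,5] = {N/(N\PP), NP/(NP\PP), PP, PP/(PP\PP), S/(S\PP)}; S ∉ chart

NO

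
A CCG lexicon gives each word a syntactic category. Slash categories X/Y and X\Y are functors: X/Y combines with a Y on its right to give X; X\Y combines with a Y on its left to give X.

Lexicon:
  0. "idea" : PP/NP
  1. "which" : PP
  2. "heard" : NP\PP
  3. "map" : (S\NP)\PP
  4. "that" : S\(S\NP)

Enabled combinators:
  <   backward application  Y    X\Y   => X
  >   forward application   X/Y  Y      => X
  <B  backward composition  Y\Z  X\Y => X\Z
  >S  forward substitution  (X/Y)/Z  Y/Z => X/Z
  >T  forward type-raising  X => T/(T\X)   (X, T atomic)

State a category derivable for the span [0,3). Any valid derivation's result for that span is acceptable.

[0,5] S   <
  [0,4] S\NP   <
    [0,3] PP   >
      [0,1] "idea" : PP/NP
      [1,3] NP   >
        [1,2] NP/(NP\PP)   >T
          [1,2] "which" : PP
        [2,3] "heard" : NP\PP
    [3,4] "map" : (S\NP)\PP
  [4,5] "that" : S\(S\NP)

PP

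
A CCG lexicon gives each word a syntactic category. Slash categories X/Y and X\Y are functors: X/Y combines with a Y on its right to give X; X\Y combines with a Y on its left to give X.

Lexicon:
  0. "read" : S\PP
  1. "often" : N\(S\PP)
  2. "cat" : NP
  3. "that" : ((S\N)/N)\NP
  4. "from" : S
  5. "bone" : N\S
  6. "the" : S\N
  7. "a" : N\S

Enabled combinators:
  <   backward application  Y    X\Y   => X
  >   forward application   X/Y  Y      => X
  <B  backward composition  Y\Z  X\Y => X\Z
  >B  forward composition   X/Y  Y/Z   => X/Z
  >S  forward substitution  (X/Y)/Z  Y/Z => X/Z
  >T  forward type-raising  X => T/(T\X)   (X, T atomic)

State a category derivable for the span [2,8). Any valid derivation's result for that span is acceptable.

S\N

[0,8] S   <
  [0,2] N   <
    [0,1] "read" : S\PP
    [1,2] "often" : N\(S\PP)
  [2,8] S\N   >
    [2,4] (S\N)/N   <
      [2,3] "cat" : NP
      [3,4] "that" : ((S\N)/N)\NP
    [4,8] N   >
      [4,5] N/(N\S)   >T
        [4,5] "from" : S
      [5,8] N\S   <B
        [5,6] "bone" : N\S
        [6,8] N\N   <B
          [6,7] "the" : S\N
          [7,8] "a" : N\S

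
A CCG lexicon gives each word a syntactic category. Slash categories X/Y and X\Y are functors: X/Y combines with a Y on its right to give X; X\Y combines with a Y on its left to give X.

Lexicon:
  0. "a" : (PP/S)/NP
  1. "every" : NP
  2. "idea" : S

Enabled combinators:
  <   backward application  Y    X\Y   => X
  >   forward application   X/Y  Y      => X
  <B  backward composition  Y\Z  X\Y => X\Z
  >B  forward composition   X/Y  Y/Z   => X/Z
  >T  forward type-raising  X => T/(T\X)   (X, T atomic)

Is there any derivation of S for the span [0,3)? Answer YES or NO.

(PP/S)/NP NP S
CKY chart[0,3] = {N/(N\PP), NP/(NP\PP), PP, PP/(PP\PP), PP/(S\S), S/(S\PP)}; S ∉ chart

NO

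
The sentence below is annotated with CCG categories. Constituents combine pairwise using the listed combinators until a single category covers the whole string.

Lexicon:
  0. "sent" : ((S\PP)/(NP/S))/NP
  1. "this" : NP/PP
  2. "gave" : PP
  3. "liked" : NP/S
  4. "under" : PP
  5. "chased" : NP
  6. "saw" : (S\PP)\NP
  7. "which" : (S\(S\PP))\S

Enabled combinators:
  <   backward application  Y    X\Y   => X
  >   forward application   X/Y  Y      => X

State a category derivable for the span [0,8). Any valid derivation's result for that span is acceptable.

S

[0,8] S   <
  [0,4] S\PP   >
    [0,3] (S\PP)/(NP/S)   >
      [0,1] "sent" : ((S\PP)/(NP/S))/NP
      [1,3] NP   >
        [1,2] "this" : NP/PP
        [2,3] "gave" : PP
    [3,4] "liked" : NP/S
  [4,8] S\(S\PP)   <
    [4,7] S   <
      [4,5] "under" : PP
      [5,7] S\PP   <
        [5,6] "chased" : NP
        [6,7] "saw" : (S\PP)\NP
    [7,8] "which" : (S\(S\PP))\S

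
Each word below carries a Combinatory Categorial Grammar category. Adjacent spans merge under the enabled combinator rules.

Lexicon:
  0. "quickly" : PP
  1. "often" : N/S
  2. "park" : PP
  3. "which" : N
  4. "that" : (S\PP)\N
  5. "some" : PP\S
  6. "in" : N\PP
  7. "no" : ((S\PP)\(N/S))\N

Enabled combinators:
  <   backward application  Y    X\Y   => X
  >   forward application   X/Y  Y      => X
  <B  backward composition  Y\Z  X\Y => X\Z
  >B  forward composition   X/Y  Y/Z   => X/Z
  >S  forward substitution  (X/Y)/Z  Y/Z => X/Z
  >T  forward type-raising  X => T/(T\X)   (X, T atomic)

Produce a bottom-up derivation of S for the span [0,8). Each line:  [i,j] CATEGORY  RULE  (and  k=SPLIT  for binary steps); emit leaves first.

[0,1] PP  lex  "quickly"
[1,2] N/S  lex  "often"
[2,3] PP  lex  "park"
[3,4] N  lex  "which"
[4,5] (S\PP)\N  lex  "that"
[3,5] S\PP  <  k=4
[5,6] PP\S  lex  "some"
[6,7] N\PP  lex  "in"
[5,7] N\S  <B  k=6
[3,7] N\PP  <B  k=5
[2,7] N  <  k=3
[7,8] ((S\PP)\(N/S))\N  lex  "no"
[2,8] (S\PP)\(N/S)  <  k=7
[1,8] S\PP  <  k=2
[0,8] S  <  k=1

[0,8] S   <
  [0,1] "quickly" : PP
  [1,8] S\PP   <
    [1,2] "often" : N/S
    [2,8] (S\PP)\(N/S)   <
      [2,7] N   <
        [2,3] "park" : PP
        [3,7] N\PP   <B
          [3,5] S\PP   <
            [3,4] "which" : N
            [4,5] "that" : (S\PP)\N
          [5,7] N\S   <B
            [5,6] "some" : PP\S
            [6,7] "in" : N\PP
      [7,8] "no" : ((S\PP)\(N/S))\N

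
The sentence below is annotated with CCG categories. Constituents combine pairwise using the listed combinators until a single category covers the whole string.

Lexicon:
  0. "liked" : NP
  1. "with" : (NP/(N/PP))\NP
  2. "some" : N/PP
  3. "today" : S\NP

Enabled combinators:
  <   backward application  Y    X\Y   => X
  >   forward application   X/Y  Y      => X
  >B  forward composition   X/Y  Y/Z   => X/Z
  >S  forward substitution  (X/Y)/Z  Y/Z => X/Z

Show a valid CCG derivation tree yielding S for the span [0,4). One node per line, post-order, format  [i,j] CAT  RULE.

[0,4] S   <
  [0,3] NP   >
    [0,2] NP/(N/PP)   <
      [0,1] "liked" : NP
      [1,2] "with" : (NP/(N/PP))\NP
    [2,3] "some" : N/PP
  [3,4] "today" : S\NP

[0,1] NP  lex  "liked"
[1,2] (NP/(N/PP))\NP  lex  "with"
[0,2] NP/(N/PP)  <  k=1
[2,3] N/PP  lex  "some"
[0,3] NP  >  k=2
[3,4] S\NP  lex  "today"
[0,4] S  <  k=3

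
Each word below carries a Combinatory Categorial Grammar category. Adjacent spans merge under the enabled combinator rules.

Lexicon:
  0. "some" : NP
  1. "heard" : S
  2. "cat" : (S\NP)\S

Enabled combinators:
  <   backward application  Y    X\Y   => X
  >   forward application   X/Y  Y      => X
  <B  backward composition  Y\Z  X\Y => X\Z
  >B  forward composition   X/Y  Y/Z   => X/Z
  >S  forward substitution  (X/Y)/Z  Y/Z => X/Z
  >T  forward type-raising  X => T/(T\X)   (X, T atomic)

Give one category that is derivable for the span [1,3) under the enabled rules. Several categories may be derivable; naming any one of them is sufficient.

[0,3] S   >
  [0,1] S/(S\NP)   >T
    [0,1] "some" : NP
  [1,3] S\NP   <
    [1,2] "heard" : S
    [2,3] "cat" : (S\NP)\S

S\NP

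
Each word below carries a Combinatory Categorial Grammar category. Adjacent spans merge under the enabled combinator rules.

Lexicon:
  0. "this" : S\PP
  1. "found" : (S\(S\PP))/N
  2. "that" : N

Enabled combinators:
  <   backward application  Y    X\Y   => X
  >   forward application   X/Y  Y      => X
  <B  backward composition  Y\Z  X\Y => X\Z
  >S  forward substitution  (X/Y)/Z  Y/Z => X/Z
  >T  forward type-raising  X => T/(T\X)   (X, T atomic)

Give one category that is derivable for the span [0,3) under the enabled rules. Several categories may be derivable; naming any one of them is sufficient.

S

[0,3] S   <
  [0,1] "this" : S\PP
  [1,3] S\(S\PP)   >
    [1,2] "found" : (S\(S\PP))/N
    [2,3] "that" : N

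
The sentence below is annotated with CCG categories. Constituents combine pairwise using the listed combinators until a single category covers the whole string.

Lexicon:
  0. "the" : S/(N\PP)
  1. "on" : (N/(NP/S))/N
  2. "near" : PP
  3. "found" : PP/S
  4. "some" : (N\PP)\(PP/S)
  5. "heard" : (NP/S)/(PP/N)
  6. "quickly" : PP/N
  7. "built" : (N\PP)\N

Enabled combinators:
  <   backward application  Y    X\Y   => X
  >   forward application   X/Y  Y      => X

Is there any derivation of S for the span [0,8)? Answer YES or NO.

YES

[0,8] S   >
  [0,1] "the" : S/(N\PP)
  [1,8] N\PP   <
    [1,7] N   >
      [1,5] N/(NP/S)   >
        [1,2] "on" : (N/(NP/S))/N
        [2,5] N   <
          [2,3] "near" : PP
          [3,5] N\PP   <
            [3,4] "found" : PP/S
            [4,5] "some" : (N\PP)\(PP/S)
      [5,7] NP/S   >
        [5,6] "heard" : (NP/S)/(PP/N)
        [6,7] "quickly" : PP/N
    [7,8] "built" : (N\PP)\N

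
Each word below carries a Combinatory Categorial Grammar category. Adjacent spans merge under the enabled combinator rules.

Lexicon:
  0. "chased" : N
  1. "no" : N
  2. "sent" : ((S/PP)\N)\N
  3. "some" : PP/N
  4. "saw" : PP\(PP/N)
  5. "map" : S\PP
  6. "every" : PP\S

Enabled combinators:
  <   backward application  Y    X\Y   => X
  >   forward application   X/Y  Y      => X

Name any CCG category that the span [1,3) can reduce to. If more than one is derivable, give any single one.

[0,7] S   >
  [0,3] S/PP   <
    [0,1] "chased" : N
    [1,3] (S/PP)\N   <
      [1,2] "no" : N
      [2,3] "sent" : ((S/PP)\N)\N
  [3,7] PP   <
    [3,6] S   <
      [3,5] PP   <
        [3,4] "some" : PP/N
        [4,5] "saw" : PP\(PP/N)
      [5,6] "map" : S\PP
    [6,7] "every" : PP\S

(S/PP)\N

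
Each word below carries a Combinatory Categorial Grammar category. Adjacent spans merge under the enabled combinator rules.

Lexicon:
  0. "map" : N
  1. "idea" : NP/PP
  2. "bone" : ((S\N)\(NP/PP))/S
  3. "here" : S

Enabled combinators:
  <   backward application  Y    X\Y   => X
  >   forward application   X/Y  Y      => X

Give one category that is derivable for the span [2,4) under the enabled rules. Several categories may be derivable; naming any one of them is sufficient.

(S\N)\(NP/PP)

[0,4] S   <
  [0,1] "map" : N
  [1,4] S\N   <
    [1,2] "idea" : NP/PP
    [2,4] (S\N)\(NP/PP)   >
      [2,3] "bone" : ((S\N)\(NP/PP))/S
      [3,4] "here" : S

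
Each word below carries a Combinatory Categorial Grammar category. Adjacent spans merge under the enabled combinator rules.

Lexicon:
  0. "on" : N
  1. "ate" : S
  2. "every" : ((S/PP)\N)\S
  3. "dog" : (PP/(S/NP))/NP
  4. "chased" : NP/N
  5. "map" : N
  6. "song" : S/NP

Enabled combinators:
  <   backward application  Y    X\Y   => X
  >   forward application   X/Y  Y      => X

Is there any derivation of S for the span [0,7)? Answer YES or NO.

[0,7] S   >
  [0,3] S/PP   <
    [0,1] "on" : N
    [1,3] (S/PP)\N   <
      [1,2] "ate" : S
      [2,3] "every" : ((S/PP)\N)\S
  [3,7] PP   >
    [3,6] PP/(S/NP)   >
      [3,4] "dog" : (PP/(S/NP))/NP
      [4,6] NP   >
        [4,5] "chased" : NP/N
        [5,6] "map" : N
    [6,7] "song" : S/NP

YES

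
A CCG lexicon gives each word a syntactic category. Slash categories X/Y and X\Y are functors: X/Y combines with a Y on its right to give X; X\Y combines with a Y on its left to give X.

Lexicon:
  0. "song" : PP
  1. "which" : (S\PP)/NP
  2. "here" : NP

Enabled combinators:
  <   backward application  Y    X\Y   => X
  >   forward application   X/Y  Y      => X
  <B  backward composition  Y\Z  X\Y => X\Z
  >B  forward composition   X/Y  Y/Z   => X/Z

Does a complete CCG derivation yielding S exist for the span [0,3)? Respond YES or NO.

[0,3] S   <
  [0,1] "song" : PP
  [1,3] S\PP   >
    [1,2] "which" : (S\PP)/NP
    [2,3] "here" : NP

YES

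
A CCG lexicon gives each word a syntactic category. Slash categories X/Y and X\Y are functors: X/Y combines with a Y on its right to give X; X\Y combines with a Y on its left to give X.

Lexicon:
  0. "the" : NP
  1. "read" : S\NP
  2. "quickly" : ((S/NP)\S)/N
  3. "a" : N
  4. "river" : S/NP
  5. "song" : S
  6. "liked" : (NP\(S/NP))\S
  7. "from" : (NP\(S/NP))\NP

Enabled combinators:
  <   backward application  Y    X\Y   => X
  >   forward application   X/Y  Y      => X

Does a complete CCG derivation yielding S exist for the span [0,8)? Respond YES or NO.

NO

NP S\NP ((S/NP)\S)/N N S/NP S (NP\(S/NP))\S (NP\(S/NP))\NP
CKY chart[0,8] = {NP}; S ∉ chart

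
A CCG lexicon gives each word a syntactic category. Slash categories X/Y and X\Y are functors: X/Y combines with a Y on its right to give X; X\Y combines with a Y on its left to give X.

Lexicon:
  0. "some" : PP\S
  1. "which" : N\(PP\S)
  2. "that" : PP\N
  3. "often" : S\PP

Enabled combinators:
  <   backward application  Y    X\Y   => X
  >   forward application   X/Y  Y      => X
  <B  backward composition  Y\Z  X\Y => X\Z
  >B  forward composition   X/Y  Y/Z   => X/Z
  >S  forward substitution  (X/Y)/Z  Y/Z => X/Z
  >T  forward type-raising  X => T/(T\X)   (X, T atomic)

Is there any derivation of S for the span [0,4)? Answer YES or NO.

[0,4] S   <
  [0,2] N   <
    [0,1] "some" : PP\S
    [1,2] "which" : N\(PP\S)
  [2,4] S\N   <B
    [2,3] "that" : PP\N
    [3,4] "often" : S\PP

YES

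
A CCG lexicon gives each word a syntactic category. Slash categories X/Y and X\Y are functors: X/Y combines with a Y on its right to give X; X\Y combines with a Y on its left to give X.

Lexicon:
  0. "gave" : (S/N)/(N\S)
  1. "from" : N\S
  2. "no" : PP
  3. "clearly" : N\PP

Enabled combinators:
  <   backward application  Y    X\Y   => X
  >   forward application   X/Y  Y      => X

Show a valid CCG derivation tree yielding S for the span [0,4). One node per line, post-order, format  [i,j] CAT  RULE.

[0,4] S   >
  [0,2] S/N   >
    [0,1] "gave" : (S/N)/(N\S)
    [1,2] "from" : N\S
  [2,4] N   <
    [2,3] "no" : PP
    [3,4] "clearly" : N\PP

[0,1] (S/N)/(N\S)  lex  "gave"
[1,2] N\S  lex  "from"
[0,2] S/N  >  k=1
[2,3] PP  lex  "no"
[3,4] N\PP  lex  "clearly"
[2,4] N  <  k=3
[0,4] S  >  k=2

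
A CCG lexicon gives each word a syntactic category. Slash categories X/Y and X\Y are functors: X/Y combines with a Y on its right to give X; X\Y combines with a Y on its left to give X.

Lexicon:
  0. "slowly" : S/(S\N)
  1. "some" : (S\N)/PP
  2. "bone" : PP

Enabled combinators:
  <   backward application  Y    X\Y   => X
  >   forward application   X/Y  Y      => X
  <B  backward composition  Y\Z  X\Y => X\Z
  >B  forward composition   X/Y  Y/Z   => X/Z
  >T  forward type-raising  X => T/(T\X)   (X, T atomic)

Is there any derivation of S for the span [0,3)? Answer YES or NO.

YES

[0,3] S   >
  [0,1] "slowly" : S/(S\N)
  [1,3] S\N   >
    [1,2] "some" : (S\N)/PP
    [2,3] "bone" : PP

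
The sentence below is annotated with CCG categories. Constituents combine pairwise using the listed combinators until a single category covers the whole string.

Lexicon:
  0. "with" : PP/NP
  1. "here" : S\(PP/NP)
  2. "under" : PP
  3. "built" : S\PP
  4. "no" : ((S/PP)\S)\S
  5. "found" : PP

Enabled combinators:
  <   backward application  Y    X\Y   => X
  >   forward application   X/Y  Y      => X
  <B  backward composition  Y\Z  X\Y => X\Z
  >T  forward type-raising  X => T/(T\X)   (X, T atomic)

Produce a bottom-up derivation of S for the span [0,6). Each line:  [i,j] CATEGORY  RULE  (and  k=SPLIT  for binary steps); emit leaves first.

[0,1] PP/NP  lex  "with"
[1,2] S\(PP/NP)  lex  "here"
[0,2] S  <  k=1
[2,3] PP  lex  "under"
[3,4] S\PP  lex  "built"
[2,4] S  <  k=3
[4,5] ((S/PP)\S)\S  lex  "no"
[2,5] (S/PP)\S  <  k=4
[0,5] S/PP  <  k=2
[5,6] PP  lex  "found"
[0,6] S  >  k=5

[0,6] S   >
  [0,5] S/PP   <
    [0,2] S   <
      [0,1] "with" : PP/NP
      [1,2] "here" : S\(PP/NP)
    [2,5] (S/PP)\S   <
      [2,4] S   <
        [2,3] "under" : PP
        [3,4] "built" : S\PP
      [4,5] "no" : ((S/PP)\S)\S
  [5,6] "found" : PP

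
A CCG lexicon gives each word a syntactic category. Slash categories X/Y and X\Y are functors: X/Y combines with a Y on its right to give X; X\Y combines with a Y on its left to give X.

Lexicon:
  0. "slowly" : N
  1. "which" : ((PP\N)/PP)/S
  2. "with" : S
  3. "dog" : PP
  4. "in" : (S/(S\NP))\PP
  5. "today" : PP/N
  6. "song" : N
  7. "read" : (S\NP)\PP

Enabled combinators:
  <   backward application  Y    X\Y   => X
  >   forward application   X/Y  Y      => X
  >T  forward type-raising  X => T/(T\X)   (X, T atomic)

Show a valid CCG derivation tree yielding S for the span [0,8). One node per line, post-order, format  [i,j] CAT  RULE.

[0,1] N  lex  "slowly"
[1,2] ((PP\N)/PP)/S  lex  "which"
[2,3] S  lex  "with"
[1,3] (PP\N)/PP  >  k=2
[3,4] PP  lex  "dog"
[1,4] PP\N  >  k=3
[0,4] PP  <  k=1
[4,5] (S/(S\NP))\PP  lex  "in"
[0,5] S/(S\NP)  <  k=4
[5,6] PP/N  lex  "today"
[6,7] N  lex  "song"
[5,7] PP  >  k=6
[7,8] (S\NP)\PP  lex  "read"
[5,8] S\NP  <  k=7
[0,8] S  >  k=5

[0,8] S   >
  [0,5] S/(S\NP)   <
    [0,4] PP   <
      [0,1] "slowly" : N
      [1,4] PP\N   >
        [1,3] (PP\N)/PP   >
          [1,2] "which" : ((PP\N)/PP)/S
          [2,3] "with" : S
        [3,4] "dog" : PP
    [4,5] "in" : (S/(S\NP))\PP
  [5,8] S\NP   <
    [5,7] PP   >
      [5,6] "today" : PP/N
      [6,7] "song" : N
    [7,8] "read" : (S\NP)\PP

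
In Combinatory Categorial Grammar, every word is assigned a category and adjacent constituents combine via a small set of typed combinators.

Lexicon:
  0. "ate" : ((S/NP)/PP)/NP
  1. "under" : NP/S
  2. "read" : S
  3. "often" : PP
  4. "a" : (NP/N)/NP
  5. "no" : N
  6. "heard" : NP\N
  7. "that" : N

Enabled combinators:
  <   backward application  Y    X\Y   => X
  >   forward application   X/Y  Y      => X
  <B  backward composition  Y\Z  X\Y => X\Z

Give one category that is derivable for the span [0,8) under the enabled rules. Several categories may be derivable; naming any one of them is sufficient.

[0,8] S   >
  [0,4] S/NP   >
    [0,3] (S/NP)/PP   >
      [0,1] "ate" : ((S/NP)/PP)/NP
      [1,3] NP   >
        [1,2] "under" : NP/S
        [2,3] "read" : S
    [3,4] "often" : PP
  [4,8] NP   >
    [4,7] NP/N   >
      [4,5] "a" : (NP/N)/NP
      [5,7] NP   <
        [5,6] "no" : N
        [6,7] "heard" : NP\N
    [7,8] "that" : N

S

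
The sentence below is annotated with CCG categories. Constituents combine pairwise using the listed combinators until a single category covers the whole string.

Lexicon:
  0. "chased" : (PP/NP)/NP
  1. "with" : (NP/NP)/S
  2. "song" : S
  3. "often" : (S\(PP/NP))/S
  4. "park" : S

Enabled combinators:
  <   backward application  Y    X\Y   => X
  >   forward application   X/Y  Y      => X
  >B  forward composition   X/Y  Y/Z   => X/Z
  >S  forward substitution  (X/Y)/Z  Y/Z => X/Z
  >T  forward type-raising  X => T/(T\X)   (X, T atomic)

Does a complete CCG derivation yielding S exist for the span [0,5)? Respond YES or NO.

[0,5] S   <
  [0,3] PP/NP   >S
    [0,1] "chased" : (PP/NP)/NP
    [1,3] NP/NP   >
      [1,2] "with" : (NP/NP)/S
      [2,3] "song" : S
  [3,5] S\(PP/NP)   >
    [3,4] "often" : (S\(PP/NP))/S
    [4,5] "park" : S

YES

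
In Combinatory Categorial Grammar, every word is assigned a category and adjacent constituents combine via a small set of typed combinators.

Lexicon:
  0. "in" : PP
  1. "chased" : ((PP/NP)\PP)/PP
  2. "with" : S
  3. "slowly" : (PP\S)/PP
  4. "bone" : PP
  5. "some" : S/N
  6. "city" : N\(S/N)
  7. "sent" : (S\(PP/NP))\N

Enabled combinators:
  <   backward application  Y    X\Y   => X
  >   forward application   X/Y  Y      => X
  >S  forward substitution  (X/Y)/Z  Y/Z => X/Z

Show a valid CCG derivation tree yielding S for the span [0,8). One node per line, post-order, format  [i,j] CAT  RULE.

[0,1] PP  lex  "in"
[1,2] ((PP/NP)\PP)/PP  lex  "chased"
[2,3] S  lex  "with"
[3,4] (PP\S)/PP  lex  "slowly"
[4,5] PP  lex  "bone"
[3,5] PP\S  >  k=4
[2,5] PP  <  k=3
[1,5] (PP/NP)\PP  >  k=2
[0,5] PP/NP  <  k=1
[5,6] S/N  lex  "some"
[6,7] N\(S/N)  lex  "city"
[5,7] N  <  k=6
[7,8] (S\(PP/NP))\N  lex  "sent"
[5,8] S\(PP/NP)  <  k=7
[0,8] S  <  k=5

[0,8] S   <
  [0,5] PP/NP   <
    [0,1] "in" : PP
    [1,5] (PP/NP)\PP   >
      [1,2] "chased" : ((PP/NP)\PP)/PP
      [2,5] PP   <
        [2,3] "with" : S
        [3,5] PP\S   >
          [3,4] "slowly" : (PP\S)/PP
          [4,5] "bone" : PP
  [5,8] S\(PP/NP)   <
    [5,7] N   <
      [5,6] "some" : S/N
      [6,7] "city" : N\(S/N)
    [7,8] "sent" : (S\(PP/NP))\N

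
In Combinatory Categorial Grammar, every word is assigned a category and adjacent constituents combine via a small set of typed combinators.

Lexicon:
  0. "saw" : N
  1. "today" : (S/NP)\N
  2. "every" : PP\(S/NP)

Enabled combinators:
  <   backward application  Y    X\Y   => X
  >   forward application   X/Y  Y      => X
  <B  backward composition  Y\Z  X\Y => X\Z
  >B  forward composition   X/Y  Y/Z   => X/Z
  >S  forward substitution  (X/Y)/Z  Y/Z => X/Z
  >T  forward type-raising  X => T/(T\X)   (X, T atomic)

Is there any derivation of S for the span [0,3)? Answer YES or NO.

NO

N (S/NP)\N PP\(S/NP)
CKY chart[0,3] = {N/(N\PP), NP/(NP\PP), PP, PP/(PP\PP), S/(S\PP)}; S ∉ chart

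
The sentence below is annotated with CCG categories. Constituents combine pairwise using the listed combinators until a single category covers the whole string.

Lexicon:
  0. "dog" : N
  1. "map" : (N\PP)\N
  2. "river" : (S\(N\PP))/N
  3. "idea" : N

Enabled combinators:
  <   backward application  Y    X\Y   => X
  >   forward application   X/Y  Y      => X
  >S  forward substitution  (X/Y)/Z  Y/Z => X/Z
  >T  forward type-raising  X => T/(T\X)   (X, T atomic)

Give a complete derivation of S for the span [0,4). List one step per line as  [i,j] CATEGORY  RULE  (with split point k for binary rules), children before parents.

[0,4] S   <
  [0,2] N\PP   <
    [0,1] "dog" : N
    [1,2] "map" : (N\PP)\N
  [2,4] S\(N\PP)   >
    [2,3] "river" : (S\(N\PP))/N
    [3,4] "idea" : N

[0,1] N  lex  "dog"
[1,2] (N\PP)\N  lex  "map"
[0,2] N\PP  <  k=1
[2,3] (S\(N\PP))/N  lex  "river"
[3,4] N  lex  "idea"
[2,4] S\(N\PP)  >  k=3
[0,4] S  <  k=2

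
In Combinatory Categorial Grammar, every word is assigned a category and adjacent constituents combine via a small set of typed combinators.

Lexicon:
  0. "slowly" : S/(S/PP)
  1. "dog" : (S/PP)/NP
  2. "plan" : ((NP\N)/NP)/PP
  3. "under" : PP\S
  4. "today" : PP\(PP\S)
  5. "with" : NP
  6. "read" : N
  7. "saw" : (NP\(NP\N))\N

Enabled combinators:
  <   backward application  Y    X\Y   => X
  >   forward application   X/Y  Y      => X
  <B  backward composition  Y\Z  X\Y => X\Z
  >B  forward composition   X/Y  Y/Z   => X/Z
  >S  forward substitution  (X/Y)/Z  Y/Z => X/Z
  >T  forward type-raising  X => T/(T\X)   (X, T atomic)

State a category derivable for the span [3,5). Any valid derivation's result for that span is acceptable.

[0,8] S   >
  [0,2] S/NP   >B
    [0,1] "slowly" : S/(S/PP)
    [1,2] "dog" : (S/PP)/NP
  [2,8] NP   <
    [2,6] NP\N   >
      [2,5] (NP\N)/NP   >
        [2,3] "plan" : ((NP\N)/NP)/PP
        [3,5] PP   <
          [3,4] "under" : PP\S
          [4,5] "today" : PP\(PP\S)
      [5,6] "with" : NP
    [6,8] NP\(NP\N)   <
      [6,7] "read" : N
      [7,8] "saw" : (NP\(NP\N))\N

PP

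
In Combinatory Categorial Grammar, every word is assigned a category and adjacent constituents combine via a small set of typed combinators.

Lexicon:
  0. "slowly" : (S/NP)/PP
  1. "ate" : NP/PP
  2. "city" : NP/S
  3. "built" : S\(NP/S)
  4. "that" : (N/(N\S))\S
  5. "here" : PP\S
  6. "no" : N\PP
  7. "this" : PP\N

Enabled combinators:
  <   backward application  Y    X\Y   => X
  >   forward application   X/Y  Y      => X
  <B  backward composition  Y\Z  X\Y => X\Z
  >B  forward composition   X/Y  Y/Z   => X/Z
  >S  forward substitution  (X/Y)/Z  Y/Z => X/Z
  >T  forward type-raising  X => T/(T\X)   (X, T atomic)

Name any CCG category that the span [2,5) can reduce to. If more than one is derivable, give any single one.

N/(N\S)

[0,8] S   >
  [0,2] S/PP   >S
    [0,1] "slowly" : (S/NP)/PP
    [1,2] "ate" : NP/PP
  [2,8] PP   <
    [2,7] N   >
      [2,5] N/(N\S)   <
        [2,4] S   <
          [2,3] "city" : NP/S
          [3,4] "built" : S\(NP/S)
        [4,5] "that" : (N/(N\S))\S
      [5,7] N\S   <B
        [5,6] "here" : PP\S
        [6,7] "no" : N\PP
    [7,8] "this" : PP\N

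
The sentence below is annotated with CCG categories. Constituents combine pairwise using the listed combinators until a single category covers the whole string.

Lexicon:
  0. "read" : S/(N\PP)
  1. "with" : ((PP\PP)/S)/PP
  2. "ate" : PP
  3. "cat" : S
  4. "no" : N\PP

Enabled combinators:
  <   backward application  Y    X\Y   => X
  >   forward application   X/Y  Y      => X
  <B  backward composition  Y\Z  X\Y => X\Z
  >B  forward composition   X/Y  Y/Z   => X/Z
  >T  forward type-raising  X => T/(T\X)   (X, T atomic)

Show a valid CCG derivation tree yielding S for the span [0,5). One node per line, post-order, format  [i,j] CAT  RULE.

[0,1] S/(N\PP)  lex  "read"
[1,2] ((PP\PP)/S)/PP  lex  "with"
[2,3] PP  lex  "ate"
[1,3] (PP\PP)/S  >  k=2
[3,4] S  lex  "cat"
[1,4] PP\PP  >  k=3
[4,5] N\PP  lex  "no"
[1,5] N\PP  <B  k=4
[0,5] S  >  k=1

[0,5] S   >
  [0,1] "read" : S/(N\PP)
  [1,5] N\PP   <B
    [1,4] PP\PP   >
      [1,3] (PP\PP)/S   >
        [1,2] "with" : ((PP\PP)/S)/PP
        [2,3] "ate" : PP
      [3,4] "cat" : S
    [4,5] "no" : N\PP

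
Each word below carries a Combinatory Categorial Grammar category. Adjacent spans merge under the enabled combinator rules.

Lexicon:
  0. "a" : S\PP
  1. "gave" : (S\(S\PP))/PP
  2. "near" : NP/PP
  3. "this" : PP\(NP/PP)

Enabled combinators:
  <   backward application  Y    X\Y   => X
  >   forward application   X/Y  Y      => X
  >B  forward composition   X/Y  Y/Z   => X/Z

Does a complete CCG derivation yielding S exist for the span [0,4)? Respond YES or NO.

YES

[0,4] S   <
  [0,1] "a" : S\PP
  [1,4] S\(S\PP)   >
    [1,2] "gave" : (S\(S\PP))/PP
    [2,4] PP   <
      [2,3] "near" : NP/PP
      [3,4] "this" : PP\(NP/PP)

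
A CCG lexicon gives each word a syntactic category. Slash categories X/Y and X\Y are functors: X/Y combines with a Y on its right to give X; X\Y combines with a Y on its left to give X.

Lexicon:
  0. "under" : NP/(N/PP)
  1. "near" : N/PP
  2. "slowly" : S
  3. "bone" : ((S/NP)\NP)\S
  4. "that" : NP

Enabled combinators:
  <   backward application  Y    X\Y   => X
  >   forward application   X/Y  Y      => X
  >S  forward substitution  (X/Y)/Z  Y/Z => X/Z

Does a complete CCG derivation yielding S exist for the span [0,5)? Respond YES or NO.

YES

[0,5] S   >
  [0,4] S/NP   <
    [0,2] NP   >
      [0,1] "under" : NP/(N/PP)
      [1,2] "near" : N/PP
    [2,4] (S/NP)\NP   <
      [2,3] "slowly" : S
      [3,4] "bone" : ((S/NP)\NP)\S
  [4,5] "that" : NP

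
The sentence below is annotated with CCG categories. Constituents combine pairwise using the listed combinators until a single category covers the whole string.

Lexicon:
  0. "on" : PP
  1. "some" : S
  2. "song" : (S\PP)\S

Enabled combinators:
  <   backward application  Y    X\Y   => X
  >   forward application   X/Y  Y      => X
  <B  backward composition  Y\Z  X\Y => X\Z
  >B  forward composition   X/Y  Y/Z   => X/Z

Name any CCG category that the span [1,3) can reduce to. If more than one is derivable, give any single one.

[0,3] S   <
  [0,1] "on" : PP
  [1,3] S\PP   <
    [1,2] "some" : S
    [2,3] "song" : (S\PP)\S

S\PP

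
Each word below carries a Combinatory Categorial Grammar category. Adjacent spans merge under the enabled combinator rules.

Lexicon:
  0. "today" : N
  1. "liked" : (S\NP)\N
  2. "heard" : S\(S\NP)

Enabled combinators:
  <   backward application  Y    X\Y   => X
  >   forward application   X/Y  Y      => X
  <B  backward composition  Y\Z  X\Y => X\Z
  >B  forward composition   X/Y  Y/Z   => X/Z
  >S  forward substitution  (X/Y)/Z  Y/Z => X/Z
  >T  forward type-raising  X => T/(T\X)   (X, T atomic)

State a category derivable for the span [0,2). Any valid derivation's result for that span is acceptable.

S\NP

[0,3] S   <
  [0,2] S\NP   <
    [0,1] "today" : N
    [1,2] "liked" : (S\NP)\N
  [2,3] "heard" : S\(S\NP)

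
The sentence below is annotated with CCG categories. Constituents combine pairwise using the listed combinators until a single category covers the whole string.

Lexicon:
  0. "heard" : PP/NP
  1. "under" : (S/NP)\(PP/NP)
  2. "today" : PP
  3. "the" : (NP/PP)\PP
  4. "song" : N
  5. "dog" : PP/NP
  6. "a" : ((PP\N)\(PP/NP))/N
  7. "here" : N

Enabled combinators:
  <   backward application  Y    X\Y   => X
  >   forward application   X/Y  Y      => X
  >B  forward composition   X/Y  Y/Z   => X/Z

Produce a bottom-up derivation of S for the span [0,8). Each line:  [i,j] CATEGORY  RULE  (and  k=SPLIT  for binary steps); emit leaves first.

[0,8] S   >
  [0,2] S/NP   <
    [0,1] "heard" : PP/NP
    [1,2] "under" : (S/NP)\(PP/NP)
  [2,8] NP   >
    [2,4] NP/PP   <
      [2,3] "today" : PP
      [3,4] "the" : (NP/PP)\PP
    [4,8] PP   <
      [4,5] "song" : N
      [5,8] PP\N   <
        [5,6] "dog" : PP/NP
        [6,8] (PP\N)\(PP/NP)   >
          [6,7] "a" : ((PP\N)\(PP/NP))/N
          [7,8] "here" : N

[0,1] PP/NP  lex  "heard"
[1,2] (S/NP)\(PP/NP)  lex  "under"
[0,2] S/NP  <  k=1
[2,3] PP  lex  "today"
[3,4] (NP/PP)\PP  lex  "the"
[2,4] NP/PP  <  k=3
[4,5] N  lex  "song"
[5,6] PP/NP  lex  "dog"
[6,7] ((PP\N)\(PP/NP))/N  lex  "a"
[7,8] N  lex  "here"
[6,8] (PP\N)\(PP/NP)  >  k=7
[5,8] PP\N  <  k=6
[4,8] PP  <  k=5
[2,8] NP  >  k=4
[0,8] S  >  k=2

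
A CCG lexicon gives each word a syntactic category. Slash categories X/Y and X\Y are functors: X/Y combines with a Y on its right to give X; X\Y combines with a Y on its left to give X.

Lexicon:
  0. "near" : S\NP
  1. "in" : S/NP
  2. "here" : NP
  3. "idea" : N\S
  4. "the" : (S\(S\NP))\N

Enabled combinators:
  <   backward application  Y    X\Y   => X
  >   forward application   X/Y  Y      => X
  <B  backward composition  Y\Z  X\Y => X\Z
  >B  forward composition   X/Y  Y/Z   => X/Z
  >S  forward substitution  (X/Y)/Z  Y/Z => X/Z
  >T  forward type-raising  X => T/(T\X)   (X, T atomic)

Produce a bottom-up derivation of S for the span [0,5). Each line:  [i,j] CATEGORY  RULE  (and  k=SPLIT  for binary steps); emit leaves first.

[0,5] S   <
  [0,1] "near" : S\NP
  [1,5] S\(S\NP)   <
    [1,4] N   <
      [1,3] S   >
        [1,2] "in" : S/NP
        [2,3] "here" : NP
      [3,4] "idea" : N\S
    [4,5] "the" : (S\(S\NP))\N

[0,1] S\NP  lex  "near"
[1,2] S/NP  lex  "in"
[2,3] NP  lex  "here"
[1,3] S  >  k=2
[3,4] N\S  lex  "idea"
[1,4] N  <  k=3
[4,5] (S\(S\NP))\N  lex  "the"
[1,5] S\(S\NP)  <  k=4
[0,5] S  <  k=1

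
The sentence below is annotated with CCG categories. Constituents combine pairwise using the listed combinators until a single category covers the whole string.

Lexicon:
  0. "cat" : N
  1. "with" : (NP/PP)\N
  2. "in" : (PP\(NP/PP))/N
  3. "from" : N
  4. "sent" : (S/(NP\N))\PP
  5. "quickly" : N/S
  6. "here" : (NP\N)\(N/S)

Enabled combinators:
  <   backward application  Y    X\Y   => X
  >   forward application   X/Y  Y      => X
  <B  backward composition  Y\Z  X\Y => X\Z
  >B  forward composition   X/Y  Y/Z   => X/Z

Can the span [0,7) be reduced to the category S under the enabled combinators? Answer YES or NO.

YES

[0,7] S   >
  [0,5] S/(NP\N)   <
    [0,4] PP   <
      [0,2] NP/PP   <
        [0,1] "cat" : N
        [1,2] "with" : (NP/PP)\N
      [2,4] PP\(NP/PP)   >
        [2,3] "in" : (PP\(NP/PP))/N
        [3,4] "from" : N
    [4,5] "sent" : (S/(NP\N))\PP
  [5,7] NP\N   <
    [5,6] "quickly" : N/S
    [6,7] "here" : (NP\N)\(N/S)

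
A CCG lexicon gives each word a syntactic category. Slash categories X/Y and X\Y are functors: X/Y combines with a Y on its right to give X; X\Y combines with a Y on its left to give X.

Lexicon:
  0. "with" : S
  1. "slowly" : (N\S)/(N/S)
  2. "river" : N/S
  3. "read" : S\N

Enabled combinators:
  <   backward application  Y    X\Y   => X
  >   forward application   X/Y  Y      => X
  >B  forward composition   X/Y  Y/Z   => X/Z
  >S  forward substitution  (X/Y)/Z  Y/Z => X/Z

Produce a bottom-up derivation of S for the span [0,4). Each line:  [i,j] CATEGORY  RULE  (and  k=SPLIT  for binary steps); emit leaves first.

[0,1] S  lex  "with"
[1,2] (N\S)/(N/S)  lex  "slowly"
[2,3] N/S  lex  "river"
[1,3] N\S  >  k=2
[0,3] N  <  k=1
[3,4] S\N  lex  "read"
[0,4] S  <  k=3

[0,4] S   <
  [0,3] N   <
    [0,1] "with" : S
    [1,3] N\S   >
      [1,2] "slowly" : (N\S)/(N/S)
      [2,3] "river" : N/S
  [3,4] "read" : S\N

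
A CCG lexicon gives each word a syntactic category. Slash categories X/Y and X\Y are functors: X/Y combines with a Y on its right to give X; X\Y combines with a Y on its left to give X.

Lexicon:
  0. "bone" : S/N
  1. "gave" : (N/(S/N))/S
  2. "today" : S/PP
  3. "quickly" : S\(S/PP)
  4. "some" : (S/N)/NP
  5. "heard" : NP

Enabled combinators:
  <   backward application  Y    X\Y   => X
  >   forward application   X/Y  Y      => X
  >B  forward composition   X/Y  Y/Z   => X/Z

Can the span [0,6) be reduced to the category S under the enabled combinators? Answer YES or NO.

YES

[0,6] S   >
  [0,1] "bone" : S/N
  [1,6] N   >
    [1,4] N/(S/N)   >
      [1,2] "gave" : (N/(S/N))/S
      [2,4] S   <
        [2,3] "today" : S/PP
        [3,4] "quickly" : S\(S/PP)
    [4,6] S/N   >
      [4,5] "some" : (S/N)/NP
      [5,6] "heard" : NP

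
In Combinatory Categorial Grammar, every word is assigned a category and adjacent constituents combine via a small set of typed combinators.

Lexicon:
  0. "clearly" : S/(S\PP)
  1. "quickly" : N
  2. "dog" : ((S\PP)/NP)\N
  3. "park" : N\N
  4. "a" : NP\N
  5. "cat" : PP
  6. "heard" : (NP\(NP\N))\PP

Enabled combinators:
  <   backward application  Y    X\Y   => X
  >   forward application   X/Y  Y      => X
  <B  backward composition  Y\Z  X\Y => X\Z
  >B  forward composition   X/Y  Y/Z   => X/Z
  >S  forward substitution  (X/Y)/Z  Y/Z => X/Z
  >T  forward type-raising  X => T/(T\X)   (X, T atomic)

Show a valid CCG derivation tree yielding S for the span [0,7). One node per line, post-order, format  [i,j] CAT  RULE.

[0,1] S/(S\PP)  lex  "clearly"
[1,2] N  lex  "quickly"
[2,3] ((S\PP)/NP)\N  lex  "dog"
[1,3] (S\PP)/NP  <  k=2
[3,4] N\N  lex  "park"
[4,5] NP\N  lex  "a"
[3,5] NP\N  <B  k=4
[5,6] PP  lex  "cat"
[6,7] (NP\(NP\N))\PP  lex  "heard"
[5,7] NP\(NP\N)  <  k=6
[3,7] NP  <  k=5
[1,7] S\PP  >  k=3
[0,7] S  >  k=1

[0,7] S   >
  [0,1] "clearly" : S/(S\PP)
  [1,7] S\PP   >
    [1,3] (S\PP)/NP   <
      [1,2] "quickly" : N
      [2,3] "dog" : ((S\PP)/NP)\N
    [3,7] NP   <
      [3,5] NP\N   <B
        [3,4] "park" : N\N
        [4,5] "a" : NP\N
      [5,7] NP\(NP\N)   <
        [5,6] "cat" : PP
        [6,7] "heard" : (NP\(NP\N))\PP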